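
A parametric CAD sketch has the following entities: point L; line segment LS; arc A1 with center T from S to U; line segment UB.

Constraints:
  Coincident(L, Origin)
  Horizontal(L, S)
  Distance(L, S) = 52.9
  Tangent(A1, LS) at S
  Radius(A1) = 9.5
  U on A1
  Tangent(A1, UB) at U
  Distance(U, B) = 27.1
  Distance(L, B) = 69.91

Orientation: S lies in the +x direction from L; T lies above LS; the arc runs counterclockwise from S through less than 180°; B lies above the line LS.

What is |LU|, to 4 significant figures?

63.23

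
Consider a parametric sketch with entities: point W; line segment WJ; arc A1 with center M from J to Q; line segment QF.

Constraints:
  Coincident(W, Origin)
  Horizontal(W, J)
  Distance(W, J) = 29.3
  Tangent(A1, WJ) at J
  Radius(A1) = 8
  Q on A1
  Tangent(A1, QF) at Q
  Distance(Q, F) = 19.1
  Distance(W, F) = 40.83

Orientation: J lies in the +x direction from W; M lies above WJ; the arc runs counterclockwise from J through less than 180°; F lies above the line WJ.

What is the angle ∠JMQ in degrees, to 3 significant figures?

113°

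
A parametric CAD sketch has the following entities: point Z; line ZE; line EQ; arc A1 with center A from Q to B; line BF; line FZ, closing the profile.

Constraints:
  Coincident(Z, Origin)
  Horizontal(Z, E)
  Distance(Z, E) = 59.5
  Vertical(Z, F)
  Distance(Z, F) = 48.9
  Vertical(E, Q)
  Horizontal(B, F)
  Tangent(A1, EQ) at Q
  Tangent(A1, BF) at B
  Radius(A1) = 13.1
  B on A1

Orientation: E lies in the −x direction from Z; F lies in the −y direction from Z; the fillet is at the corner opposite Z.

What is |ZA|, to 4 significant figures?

58.61

Z and F share the same x with |ZF| = 48.9 and F on the −y side, so F = (0.000, -48.90). The virtual corner opposite Z is at (-59.50, -48.90). A1 meets EQ tangentially, so AQ is at right angles to EQ and A1 meets BF tangentially, so AB is at right angles to BF, with radius 13.1, so the center A sits 13.1 in from both sides at A = (-46.40, -35.80). Then |ZA| = |A − Z| = 58.61.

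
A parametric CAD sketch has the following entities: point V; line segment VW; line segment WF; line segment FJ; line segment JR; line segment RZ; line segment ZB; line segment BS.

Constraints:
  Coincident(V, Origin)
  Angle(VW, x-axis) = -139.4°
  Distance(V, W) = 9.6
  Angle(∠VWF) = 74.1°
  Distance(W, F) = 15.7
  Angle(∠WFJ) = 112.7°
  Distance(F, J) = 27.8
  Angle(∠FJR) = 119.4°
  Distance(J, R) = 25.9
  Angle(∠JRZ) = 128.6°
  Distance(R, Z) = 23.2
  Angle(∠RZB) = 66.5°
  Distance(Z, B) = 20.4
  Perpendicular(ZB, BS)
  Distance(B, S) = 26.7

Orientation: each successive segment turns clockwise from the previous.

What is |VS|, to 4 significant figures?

33.44

∠RZB = 66.5° gives ZB at -178.1° from the x-axis; with |ZB| = 20.4, B = (19.75, 0.9316). ZB is perpendicular to BS, so BS runs at 91.90°; with |BS| = 26.7, S = (18.86, 27.62). Then |VS| = |S − V| = 33.44.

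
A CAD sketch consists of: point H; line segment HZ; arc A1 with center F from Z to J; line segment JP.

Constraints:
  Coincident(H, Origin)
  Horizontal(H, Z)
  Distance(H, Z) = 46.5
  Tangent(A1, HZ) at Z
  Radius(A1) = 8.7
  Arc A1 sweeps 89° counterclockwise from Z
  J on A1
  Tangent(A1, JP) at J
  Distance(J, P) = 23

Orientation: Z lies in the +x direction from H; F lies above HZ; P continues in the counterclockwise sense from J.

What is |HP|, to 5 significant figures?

63.925

On A1, Z sits at bearing -90° from F; an 89° counterclockwise sweep puts J at bearing -1°, so J = F + 8.7·(cos -1°, sin -1°) = (55.199, 8.5482). A1 meets JP tangentially, so FJ is at right angles to JP, so JP runs along (−sin -1°, cos -1°); with |JP| = 23.0, P = (55.600, 31.545). Then |HP| = |P − H| = 63.925.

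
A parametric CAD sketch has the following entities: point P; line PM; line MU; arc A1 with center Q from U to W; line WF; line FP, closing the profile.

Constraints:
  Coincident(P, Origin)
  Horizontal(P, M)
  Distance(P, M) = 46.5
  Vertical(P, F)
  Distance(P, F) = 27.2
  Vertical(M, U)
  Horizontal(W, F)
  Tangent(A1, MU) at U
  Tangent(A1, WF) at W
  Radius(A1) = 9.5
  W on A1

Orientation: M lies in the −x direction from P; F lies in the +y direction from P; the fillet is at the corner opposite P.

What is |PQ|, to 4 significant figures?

41.02

P is at the origin; PM is horizontal with |PM| = 46.5 and M on the −x side, so M = (-46.50, 0.000). PF is vertical with |PF| = 27.2 and F on the +y side, so F = (0.000, 27.20). The virtual corner opposite P is at (-46.50, 27.20). A1 meets MU tangentially, so QU is at right angles to MU and A1 meets WF tangentially, so QW is at right angles to WF, with radius 9.5, so the center Q sits 9.5 in from both sides at Q = (-37.00, 17.70). Then |PQ| = |Q − P| = 41.02.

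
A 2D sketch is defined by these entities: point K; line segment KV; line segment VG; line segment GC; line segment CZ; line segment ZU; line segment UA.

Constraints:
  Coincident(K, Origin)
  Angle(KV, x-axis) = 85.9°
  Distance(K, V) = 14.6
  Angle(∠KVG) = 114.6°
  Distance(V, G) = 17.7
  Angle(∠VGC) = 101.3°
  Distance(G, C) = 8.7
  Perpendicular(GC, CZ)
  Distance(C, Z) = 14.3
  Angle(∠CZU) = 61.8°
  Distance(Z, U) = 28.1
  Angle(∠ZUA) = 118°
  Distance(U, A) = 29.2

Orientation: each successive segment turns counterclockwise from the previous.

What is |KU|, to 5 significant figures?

34.876

K is at the origin; KV runs at 85.9° with length 14.6, so V = (1.0439, 14.563). ∠KVG = 114.6° gives VG at 151.30° from the x-axis; with |VG| = 17.7, G = (-14.482, 23.063). ∠VGC = 101.3° gives GC at -130.00° from the x-axis; with |GC| = 8.7, C = (-20.074, 16.398). GC is perpendicular to CZ, so CZ runs at -40.000°; with |CZ| = 14.3, Z = (-9.1194, 7.2061). ∠CZU = 61.8° gives ZU at 78.200° from the x-axis; with |ZU| = 28.1, U = (-3.3731, 34.712). Then |KU| = |U − K| = 34.876.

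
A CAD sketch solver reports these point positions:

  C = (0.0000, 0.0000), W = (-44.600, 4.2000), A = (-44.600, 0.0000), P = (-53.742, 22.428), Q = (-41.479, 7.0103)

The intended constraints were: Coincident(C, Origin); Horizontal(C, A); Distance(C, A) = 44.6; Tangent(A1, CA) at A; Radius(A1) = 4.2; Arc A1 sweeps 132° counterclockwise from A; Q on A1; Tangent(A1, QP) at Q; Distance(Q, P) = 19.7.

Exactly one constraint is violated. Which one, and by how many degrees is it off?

Tangent(A1, QP) at Q — off by 3.50°.

C = (0.00, 0.00) ✓; C.y = 0.00, A.y = 0.00 ✓; |CA| = 44.60 ✓; ∠(WA, AC) = 90.00° ✓; |WA| = 4.200 ✓; bearing(W→Q) − bearing(W→A) = 132.0° ✓; |WQ| = 4.200 ✓; ∠(WQ, QP) = 93.50° ✗; |QP| = 19.70 ✓.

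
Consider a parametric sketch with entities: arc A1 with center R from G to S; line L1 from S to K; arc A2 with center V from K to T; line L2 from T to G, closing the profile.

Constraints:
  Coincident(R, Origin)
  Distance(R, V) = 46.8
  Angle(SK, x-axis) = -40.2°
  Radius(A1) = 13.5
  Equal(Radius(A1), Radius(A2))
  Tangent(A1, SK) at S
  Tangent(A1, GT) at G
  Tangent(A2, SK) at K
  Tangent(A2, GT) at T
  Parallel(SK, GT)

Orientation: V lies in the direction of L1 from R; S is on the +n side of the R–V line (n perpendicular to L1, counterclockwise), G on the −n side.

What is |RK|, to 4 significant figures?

48.71

The slot axis is L1's direction at -40.2°, so u = (cos -40.2°, sin -40.2°) = (0.7638, -0.6455) and n = (−sin -40.2°, cos -40.2°) = (0.6455, 0.7638). R is at the origin and V lies 46.8 along u from R, so V = 46.8·u = (35.75, -30.21). Tangency of A1 to both parallel lines with radius 13.5 puts S and G at R ± 13.5·n: S = (8.714, 10.31), G = (-8.714, -10.31). Equal radii place K and T the same way about V: K = V + 13.5·n = (44.46, -19.90), T = V − 13.5·n = (27.03, -40.52). Then |RK| = |K − R| = 48.71.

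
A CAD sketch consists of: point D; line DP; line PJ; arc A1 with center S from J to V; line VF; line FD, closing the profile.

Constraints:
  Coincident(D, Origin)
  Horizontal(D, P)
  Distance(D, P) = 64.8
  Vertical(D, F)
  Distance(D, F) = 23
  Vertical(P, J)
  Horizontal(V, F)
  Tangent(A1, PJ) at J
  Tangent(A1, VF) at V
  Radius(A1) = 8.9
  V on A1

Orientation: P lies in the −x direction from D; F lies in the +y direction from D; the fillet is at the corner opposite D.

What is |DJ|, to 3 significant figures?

66.3

D is at the origin; DP is horizontal with |DP| = 64.8 and P on the −x side, so P = (-64.8, 0.00). DF is vertical with |DF| = 23.0 and F on the +y side, so F = (0.00, 23.0). The virtual corner opposite D is at (-64.8, 23.0). Tangency of A1 to PJ means the radius SJ is perpendicular to PJ and tangency of A1 to VF means the radius SV is perpendicular to VF, with radius 8.9, so the center S sits 8.9 in from both sides at S = (-55.9, 14.1). That places the tangent points at J = (-64.8, 14.1) on PJ and V = (-55.9, 23.0) on VF. Then |DJ| = |J − D| = 66.3.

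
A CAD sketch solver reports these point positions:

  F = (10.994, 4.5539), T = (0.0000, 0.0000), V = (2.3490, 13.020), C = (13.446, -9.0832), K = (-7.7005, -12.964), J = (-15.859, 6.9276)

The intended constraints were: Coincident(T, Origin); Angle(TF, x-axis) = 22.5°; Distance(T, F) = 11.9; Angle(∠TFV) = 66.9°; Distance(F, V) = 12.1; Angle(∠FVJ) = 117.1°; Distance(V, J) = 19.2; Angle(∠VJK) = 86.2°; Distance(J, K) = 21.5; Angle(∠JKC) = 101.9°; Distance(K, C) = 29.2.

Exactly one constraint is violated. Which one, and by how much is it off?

Distance(K, C) = 29.2 — off by 7.70.

T = (0.00, 0.00) ✓; TF at 22.50° ✓; |TF| = 11.90 ✓; ∠TFV = 66.90° ✓; |FV| = 12.10 ✓; ∠FVJ = 117.1° ✓; |VJ| = 19.20 ✓; ∠VJK = 86.20° ✓; |JK| = 21.50 ✓; ∠JKC = 101.9° ✓; |KC| = 21.50 ✗.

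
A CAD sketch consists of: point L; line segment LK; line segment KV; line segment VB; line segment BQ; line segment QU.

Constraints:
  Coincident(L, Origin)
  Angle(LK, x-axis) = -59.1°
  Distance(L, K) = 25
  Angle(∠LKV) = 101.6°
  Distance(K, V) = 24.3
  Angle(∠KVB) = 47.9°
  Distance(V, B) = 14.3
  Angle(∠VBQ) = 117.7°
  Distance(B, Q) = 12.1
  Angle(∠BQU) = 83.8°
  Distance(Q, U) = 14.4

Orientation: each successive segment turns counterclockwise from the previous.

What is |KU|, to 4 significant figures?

9.975

L is at the origin; LK runs at -59.1° with length 25.0, so K = (12.84, -21.45). ∠LKV = 101.6° gives KV at 19.30° from the x-axis; with |KV| = 24.3, V = (35.77, -13.42). ∠KVB = 47.9° gives VB at 151.4° from the x-axis; with |VB| = 14.3, B = (23.22, -6.575). ∠VBQ = 117.7° gives BQ at -146.3° from the x-axis; with |BQ| = 12.1, Q = (13.15, -13.29). ∠BQU = 83.8° gives QU at -50.10° from the x-axis; with |QU| = 14.4, U = (22.39, -24.34). Then |KU| = |U − K| = 9.975.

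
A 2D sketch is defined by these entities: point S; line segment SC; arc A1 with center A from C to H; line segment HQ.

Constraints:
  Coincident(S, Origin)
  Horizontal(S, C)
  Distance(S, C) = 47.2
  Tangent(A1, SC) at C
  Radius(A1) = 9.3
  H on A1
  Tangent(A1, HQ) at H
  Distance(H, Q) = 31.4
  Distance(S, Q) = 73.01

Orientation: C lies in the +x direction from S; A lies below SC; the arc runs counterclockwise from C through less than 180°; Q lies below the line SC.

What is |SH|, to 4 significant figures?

43.39

S is at the origin; SC is horizontal with |SC| = 47.2 and C on the +x side, so C = (47.20, 0.000). Since A1 is tangent to SC there, AC ⟂ SC, so A = C + (0, -9.3) = (47.20, -9.300). Since AH ⟂ HQ (tangency), |AQ| = √(9.3² + 31.4²) = 32.75 regardless of where H sits on A1. So Q lies on both circle(S, 73.01) and circle(A, 32.75); the below-SC intersection is Q = (62.04, -38.49). H is the foot of the tangent from Q: H = (40.45, -15.69).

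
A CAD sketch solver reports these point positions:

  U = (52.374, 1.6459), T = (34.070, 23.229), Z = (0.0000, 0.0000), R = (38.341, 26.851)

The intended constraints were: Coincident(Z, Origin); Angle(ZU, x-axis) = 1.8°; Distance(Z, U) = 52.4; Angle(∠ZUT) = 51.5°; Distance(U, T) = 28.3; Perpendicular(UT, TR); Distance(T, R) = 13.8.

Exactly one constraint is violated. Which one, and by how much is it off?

Distance(T, R) = 13.8 — off by 8.20.

Z = (0.00, 0.00) ✓; ZU at 1.800° ✓; |ZU| = 52.40 ✓; ∠ZUT = 51.50° ✓; |UT| = 28.30 ✓; ∠(UT, TR) = 90.00° ✓; |TR| = 5.600 ✗.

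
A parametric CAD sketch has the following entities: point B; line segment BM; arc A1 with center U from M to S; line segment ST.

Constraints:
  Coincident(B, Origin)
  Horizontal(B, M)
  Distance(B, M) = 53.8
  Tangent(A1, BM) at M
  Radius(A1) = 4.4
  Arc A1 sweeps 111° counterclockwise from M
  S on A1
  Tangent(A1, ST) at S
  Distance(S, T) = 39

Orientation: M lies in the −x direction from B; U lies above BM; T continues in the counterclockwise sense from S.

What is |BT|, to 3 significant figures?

76.5

On A1, M sits at bearing -90° from U; a 111° counterclockwise sweep puts S at bearing 21°, so S = U + 4.4·(cos 21°, sin 21°) = (-49.7, 5.98). Since A1 is tangent to ST there, US ⟂ ST, so ST runs along (−sin 21°, cos 21°); with |ST| = 39.0, T = (-63.7, 42.4). Then |BT| = |T − B| = 76.5.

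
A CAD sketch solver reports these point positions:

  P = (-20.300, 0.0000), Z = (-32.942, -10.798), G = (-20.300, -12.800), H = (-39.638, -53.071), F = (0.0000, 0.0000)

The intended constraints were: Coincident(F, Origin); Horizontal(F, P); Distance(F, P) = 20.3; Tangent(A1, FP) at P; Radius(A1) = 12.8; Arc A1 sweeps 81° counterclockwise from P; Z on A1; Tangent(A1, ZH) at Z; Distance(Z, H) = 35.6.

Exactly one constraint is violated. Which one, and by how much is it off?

Distance(Z, H) = 35.6 — off by 7.20.

F = (0.00, 0.00) ✓; F.y = 0.00, P.y = 0.00 ✓; |FP| = 20.30 ✓; ∠(GP, PF) = 90.00° ✓; |GP| = 12.80 ✓; bearing(G→Z) − bearing(G→P) = 81.00° ✓; |GZ| = 12.80 ✓; ∠(GZ, ZH) = 90.00° ✓; |ZH| = 42.80 ✗.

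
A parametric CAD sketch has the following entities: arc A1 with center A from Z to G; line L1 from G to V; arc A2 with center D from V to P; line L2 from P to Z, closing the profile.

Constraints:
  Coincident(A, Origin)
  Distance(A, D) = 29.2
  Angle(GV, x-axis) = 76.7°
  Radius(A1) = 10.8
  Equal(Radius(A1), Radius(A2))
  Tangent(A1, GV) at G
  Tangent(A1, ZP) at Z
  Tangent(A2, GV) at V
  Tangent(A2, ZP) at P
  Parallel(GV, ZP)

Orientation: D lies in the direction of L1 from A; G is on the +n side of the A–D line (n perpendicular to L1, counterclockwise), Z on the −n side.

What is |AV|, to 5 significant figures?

31.133

The slot axis is L1's direction at 76.7°, so u = (cos 76.7°, sin 76.7°) = (0.23005, 0.97318) and n = (−sin 76.7°, cos 76.7°) = (-0.97318, 0.23005). A is at the origin and D lies 29.2 along u from A, so D = 29.2·u = (6.7175, 28.417). Tangency of A1 to both parallel lines with radius 10.8 puts G and Z at A ± 10.8·n: G = (-10.510, 2.4845), Z = (10.510, -2.4845). Equal radii place V and P the same way about D: V = D + 10.8·n = (-3.7929, 30.901), P = D − 10.8·n = (17.228, 25.932). Then |AV| = |V − A| = 31.133.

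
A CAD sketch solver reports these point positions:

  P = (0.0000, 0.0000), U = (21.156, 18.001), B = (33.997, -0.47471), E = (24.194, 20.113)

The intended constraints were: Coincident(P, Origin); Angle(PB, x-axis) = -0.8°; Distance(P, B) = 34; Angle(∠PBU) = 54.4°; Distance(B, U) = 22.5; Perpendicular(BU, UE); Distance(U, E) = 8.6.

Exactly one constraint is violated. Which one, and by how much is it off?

Distance(U, E) = 8.6 — off by 4.90.

P = (0.00, 0.00) ✓; PB at -0.8000° ✓; |PB| = 34.00 ✓; ∠PBU = 54.40° ✓; |BU| = 22.50 ✓; ∠(BU, UE) = 89.99° ✓; |UE| = 3.700 ✗.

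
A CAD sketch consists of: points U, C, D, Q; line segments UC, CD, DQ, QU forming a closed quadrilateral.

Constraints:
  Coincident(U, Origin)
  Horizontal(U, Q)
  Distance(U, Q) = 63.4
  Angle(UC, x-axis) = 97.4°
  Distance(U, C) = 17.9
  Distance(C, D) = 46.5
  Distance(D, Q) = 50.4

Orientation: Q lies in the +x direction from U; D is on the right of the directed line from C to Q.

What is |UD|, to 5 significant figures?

30.258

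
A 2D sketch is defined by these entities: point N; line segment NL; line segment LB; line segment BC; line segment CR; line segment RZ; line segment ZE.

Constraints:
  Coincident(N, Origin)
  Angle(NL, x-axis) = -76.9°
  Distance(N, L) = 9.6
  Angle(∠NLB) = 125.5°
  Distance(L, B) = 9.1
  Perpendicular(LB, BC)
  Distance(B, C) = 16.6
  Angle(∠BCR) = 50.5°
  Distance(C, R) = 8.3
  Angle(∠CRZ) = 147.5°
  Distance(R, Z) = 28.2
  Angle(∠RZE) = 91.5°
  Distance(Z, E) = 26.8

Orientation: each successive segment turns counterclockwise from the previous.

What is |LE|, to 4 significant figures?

31.11

N is at the origin; NL runs at -76.9° with length 9.6, so L = (2.176, -9.350). ∠NLB = 125.5° gives LB at -22.40° from the x-axis; with |LB| = 9.1, B = (10.59, -12.82). LB is perpendicular to BC, so BC runs at 67.60°; with |BC| = 16.6, C = (16.91, 2.530). ∠BCR = 50.5° gives CR at -162.9° from the x-axis; with |CR| = 8.3, R = (8.982, 0.08902). ∠CRZ = 147.5° gives RZ at -130.4° from the x-axis; with |RZ| = 28.2, Z = (-9.295, -21.39). ∠RZE = 91.5° gives ZE at -41.90° from the x-axis; with |ZE| = 26.8, E = (10.65, -39.28). Then |LE| = |E − L| = 31.11.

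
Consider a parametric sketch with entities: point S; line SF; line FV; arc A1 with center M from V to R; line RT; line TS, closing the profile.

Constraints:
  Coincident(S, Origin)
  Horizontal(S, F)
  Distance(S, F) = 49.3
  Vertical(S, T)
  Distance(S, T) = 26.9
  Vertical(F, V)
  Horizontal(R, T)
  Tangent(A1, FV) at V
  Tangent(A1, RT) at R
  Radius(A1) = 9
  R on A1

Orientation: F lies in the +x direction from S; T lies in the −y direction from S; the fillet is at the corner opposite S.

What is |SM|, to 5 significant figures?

44.096

S is at the origin; SF is horizontal with |SF| = 49.3 and F on the +x side, so F = (49.300, 0.0000). ST is vertical with |ST| = 26.9 and T on the −y side, so T = (0.0000, -26.900). The virtual corner opposite S is at (49.300, -26.900). Tangency of A1 to FV means the radius MV is perpendicular to FV and tangency of A1 to RT means the radius MR is perpendicular to RT, with radius 9.0, so the center M sits 9.0 in from both sides at M = (40.300, -17.900). Then |SM| = |M − S| = 44.096.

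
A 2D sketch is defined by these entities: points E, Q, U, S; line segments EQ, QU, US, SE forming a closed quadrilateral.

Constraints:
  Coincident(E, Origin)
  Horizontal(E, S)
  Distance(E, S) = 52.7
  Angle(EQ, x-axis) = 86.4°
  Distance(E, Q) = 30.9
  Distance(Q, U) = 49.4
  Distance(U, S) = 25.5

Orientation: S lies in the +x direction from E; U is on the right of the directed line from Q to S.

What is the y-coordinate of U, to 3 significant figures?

-10.3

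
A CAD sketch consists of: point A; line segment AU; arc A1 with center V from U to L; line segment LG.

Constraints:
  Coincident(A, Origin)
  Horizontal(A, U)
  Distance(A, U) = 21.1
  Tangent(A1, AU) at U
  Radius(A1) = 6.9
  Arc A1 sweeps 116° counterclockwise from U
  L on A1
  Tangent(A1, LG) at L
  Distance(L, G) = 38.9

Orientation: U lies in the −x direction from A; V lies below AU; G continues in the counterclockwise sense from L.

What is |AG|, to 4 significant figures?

46.04

A is at the origin; A and U share the same y with |AU| = 21.1 and U on the −x side, so U = (-21.10, 0.000). A1 meets AU tangentially, so VU is at right angles to AU, so V = U + (0, -6.9) = (-21.10, -6.900). On A1, U sits at bearing 90° from V; a 116° counterclockwise sweep puts L at bearing 206°, so L = V + 6.9·(cos 206°, sin 206°) = (-27.30, -9.925). Since A1 is tangent to LG there, VL ⟂ LG, so LG runs along (−sin 206°, cos 206°); with |LG| = 38.9, G = (-10.25, -44.89). Then |AG| = |G − A| = 46.04.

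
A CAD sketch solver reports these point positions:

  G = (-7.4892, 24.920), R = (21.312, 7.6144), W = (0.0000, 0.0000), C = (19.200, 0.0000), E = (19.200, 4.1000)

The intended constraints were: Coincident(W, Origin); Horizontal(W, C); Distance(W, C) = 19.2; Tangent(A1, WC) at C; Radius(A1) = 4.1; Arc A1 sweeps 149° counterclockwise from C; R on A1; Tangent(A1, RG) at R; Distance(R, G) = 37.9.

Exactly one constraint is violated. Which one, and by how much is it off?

Distance(R, G) = 37.9 — off by 4.30.

W = (0.00, 0.00) ✓; W.y = 0.00, C.y = 0.00 ✓; |WC| = 19.20 ✓; ∠(EC, CW) = 90.00° ✓; |EC| = 4.100 ✓; bearing(E→R) − bearing(E→C) = 149.0° ✓; |ER| = 4.100 ✓; ∠(ER, RG) = 90.00° ✓; |RG| = 33.60 ✗.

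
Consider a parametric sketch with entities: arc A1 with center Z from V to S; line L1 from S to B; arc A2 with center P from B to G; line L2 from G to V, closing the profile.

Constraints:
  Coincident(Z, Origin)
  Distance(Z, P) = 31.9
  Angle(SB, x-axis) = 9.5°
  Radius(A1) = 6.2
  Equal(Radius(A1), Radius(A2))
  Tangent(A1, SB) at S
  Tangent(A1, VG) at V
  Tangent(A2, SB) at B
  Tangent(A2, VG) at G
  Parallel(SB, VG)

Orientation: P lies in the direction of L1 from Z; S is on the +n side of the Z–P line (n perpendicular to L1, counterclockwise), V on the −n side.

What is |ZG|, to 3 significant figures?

32.5

The slot axis is L1's direction at 9.5°, so u = (cos 9.5°, sin 9.5°) = (0.986, 0.165) and n = (−sin 9.5°, cos 9.5°) = (-0.165, 0.986). Z is at the origin and P lies 31.9 along u from Z, so P = 31.9·u = (31.5, 5.27). Tangency of A1 to both parallel lines with radius 6.2 puts S and V at Z ± 6.2·n: S = (-1.02, 6.11), V = (1.02, -6.11). Equal radii place B and G the same way about P: B = P + 6.2·n = (30.4, 11.4), G = P − 6.2·n = (32.5, -0.850). Then |ZG| = |G − Z| = 32.5.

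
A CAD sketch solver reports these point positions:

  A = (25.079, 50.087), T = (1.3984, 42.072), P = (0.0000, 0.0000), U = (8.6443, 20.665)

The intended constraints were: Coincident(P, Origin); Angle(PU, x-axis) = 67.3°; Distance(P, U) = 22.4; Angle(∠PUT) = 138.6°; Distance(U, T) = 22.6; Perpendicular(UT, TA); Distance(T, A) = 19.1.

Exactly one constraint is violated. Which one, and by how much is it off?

Distance(T, A) = 19.1 — off by 5.90.

P = (0.00, 0.00) ✓; PU at 67.30° ✓; |PU| = 22.40 ✓; ∠PUT = 138.6° ✓; |UT| = 22.60 ✓; ∠(UT, TA) = 90.00° ✓; |TA| = 25.00 ✗.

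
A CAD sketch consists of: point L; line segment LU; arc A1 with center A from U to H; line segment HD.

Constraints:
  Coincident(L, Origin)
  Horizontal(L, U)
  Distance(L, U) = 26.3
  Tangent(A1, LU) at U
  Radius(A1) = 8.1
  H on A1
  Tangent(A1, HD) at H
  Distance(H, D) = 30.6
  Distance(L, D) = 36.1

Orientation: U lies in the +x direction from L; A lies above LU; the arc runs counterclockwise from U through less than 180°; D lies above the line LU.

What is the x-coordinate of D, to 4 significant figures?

9.389

Checks: L.y = 0.00, U.y = 0.00 ✓; |LU| = 26.30 ✓; |AH| = 8.100 ✓; ∠(AH, HD) = 90.00° ✓; |HD| = 30.60 ✓; |LD| = 36.10 ✓.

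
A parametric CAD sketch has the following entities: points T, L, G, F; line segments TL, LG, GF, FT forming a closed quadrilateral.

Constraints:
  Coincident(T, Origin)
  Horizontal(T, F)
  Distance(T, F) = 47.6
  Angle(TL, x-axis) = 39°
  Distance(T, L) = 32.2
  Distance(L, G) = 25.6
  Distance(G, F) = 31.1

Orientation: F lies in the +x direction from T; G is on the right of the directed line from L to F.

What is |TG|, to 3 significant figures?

17.2

T is at the origin; T and F share the same y with |TF| = 47.6 and F in +x, so F = (47.6, 0). TL runs at 39.0° with |TL| = 32.2, so L = (25.0, 20.3). G is determined by |LG| = 25.6 and |GF| = 31.1 together: it lies at the intersection of circle(L, 25.6) and circle(F, 31.1). With |LF| = 30.3, the foot of the radical line on LF is 10.0 from L and the perpendicular offset is √(25.6² − 10.0²) = 23.6. Taking the right-of-LF solution: G = (16.8, -3.96).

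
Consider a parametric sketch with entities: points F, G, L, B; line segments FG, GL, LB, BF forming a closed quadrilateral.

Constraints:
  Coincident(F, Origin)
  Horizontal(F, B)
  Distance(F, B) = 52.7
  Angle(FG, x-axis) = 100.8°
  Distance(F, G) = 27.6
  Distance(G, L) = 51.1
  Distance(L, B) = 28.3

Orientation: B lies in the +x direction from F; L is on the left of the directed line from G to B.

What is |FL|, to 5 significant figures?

53.519

F is at the origin; F and B share the same y with |FB| = 52.7 and B in +x, so B = (52.7, 0). FG runs at 100.8° with |FG| = 27.6, so G = (-5.1717, 27.111). L is determined by |GL| = 51.1 and |LB| = 28.3 together: it lies at the intersection of circle(G, 51.1) and circle(B, 28.3). With |GB| = 63.907, the foot of the radical line on GB is 46.117 from G and the perpendicular offset is √(51.1² − 46.117²) = 22.009. Taking the left-of-GB solution: L = (45.927, 27.478).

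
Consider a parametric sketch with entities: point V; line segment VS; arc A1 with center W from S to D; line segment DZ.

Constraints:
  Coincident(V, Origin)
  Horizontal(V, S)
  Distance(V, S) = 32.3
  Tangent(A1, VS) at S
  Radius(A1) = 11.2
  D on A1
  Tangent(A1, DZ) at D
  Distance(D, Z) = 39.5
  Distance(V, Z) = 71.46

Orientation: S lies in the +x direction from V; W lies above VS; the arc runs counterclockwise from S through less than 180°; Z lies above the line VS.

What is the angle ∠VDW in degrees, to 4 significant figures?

28.52°

V is at the origin; V and S share the same y with |VS| = 32.3 and S on the +x side, so S = (32.30, 0.000). Since A1 is tangent to VS there, WS ⟂ VS, so W = S + (0, 11.2) = (32.30, 11.20). Since WD ⟂ DZ (tangency), |WZ| = √(11.2² + 39.5²) = 41.06 regardless of where D sits on A1. So Z lies on both circle(V, 71.46) and circle(W, 41.06); the above-VS intersection is Z = (55.39, 45.15). D is the foot of the tangent from Z: D = (42.93, 7.666).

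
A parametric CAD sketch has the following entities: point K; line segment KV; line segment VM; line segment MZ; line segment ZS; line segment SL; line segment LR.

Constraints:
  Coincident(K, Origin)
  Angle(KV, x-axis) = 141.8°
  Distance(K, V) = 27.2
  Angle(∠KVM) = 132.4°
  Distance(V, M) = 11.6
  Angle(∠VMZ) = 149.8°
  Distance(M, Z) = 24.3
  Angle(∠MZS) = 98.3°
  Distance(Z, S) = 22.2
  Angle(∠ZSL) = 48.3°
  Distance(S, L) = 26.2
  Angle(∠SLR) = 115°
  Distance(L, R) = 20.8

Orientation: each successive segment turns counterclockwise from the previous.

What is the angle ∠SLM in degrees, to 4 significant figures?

160.1°

∠MZS = 98.3° gives ZS at -58.70° from the x-axis; with |ZS| = 22.2, S = (-40.01, -19.53). ∠ZSL = 48.3° gives SL at 73.00° from the x-axis; with |SL| = 26.2, L = (-32.35, 5.523). Then cos ∠SLM = LS·LM / (|LS||LM|), giving 160.1°.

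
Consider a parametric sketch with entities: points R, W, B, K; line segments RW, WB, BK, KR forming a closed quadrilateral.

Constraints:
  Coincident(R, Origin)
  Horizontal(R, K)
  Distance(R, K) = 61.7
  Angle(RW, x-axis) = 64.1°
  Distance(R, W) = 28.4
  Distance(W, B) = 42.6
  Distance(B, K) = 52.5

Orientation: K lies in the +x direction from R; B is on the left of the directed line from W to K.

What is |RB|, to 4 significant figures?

68.92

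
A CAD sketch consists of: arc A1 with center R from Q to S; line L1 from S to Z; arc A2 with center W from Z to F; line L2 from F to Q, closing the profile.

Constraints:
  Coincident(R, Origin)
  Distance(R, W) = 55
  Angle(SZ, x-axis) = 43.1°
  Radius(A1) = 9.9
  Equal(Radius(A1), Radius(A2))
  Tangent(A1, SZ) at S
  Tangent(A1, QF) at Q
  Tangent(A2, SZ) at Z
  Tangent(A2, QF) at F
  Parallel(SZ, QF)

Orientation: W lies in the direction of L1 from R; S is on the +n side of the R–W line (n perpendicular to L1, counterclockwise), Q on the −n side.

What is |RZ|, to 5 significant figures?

55.884

The slot axis is L1's direction at 43.1°, so u = (cos 43.1°, sin 43.1°) = (0.73016, 0.68327) and n = (−sin 43.1°, cos 43.1°) = (-0.68327, 0.73016). R is at the origin and W lies 55.0 along u from R, so W = 55.0·u = (40.159, 37.580). Tangency of A1 to both parallel lines with radius 9.9 puts S and Q at R ± 9.9·n: S = (-6.7644, 7.2286), Q = (6.7644, -7.2286). Equal radii place Z and F the same way about W: Z = W + 9.9·n = (33.395, 44.809), F = W − 9.9·n = (46.923, 30.351). Then |RZ| = |Z − R| = 55.884.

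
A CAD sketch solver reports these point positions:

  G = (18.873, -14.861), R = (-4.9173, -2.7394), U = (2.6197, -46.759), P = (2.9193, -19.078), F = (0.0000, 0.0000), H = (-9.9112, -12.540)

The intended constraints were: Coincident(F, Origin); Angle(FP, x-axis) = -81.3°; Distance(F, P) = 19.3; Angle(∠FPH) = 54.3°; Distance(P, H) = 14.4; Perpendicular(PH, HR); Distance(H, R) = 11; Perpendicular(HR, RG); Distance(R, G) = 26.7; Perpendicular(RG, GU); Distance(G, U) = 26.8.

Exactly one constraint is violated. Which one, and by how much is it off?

Distance(G, U) = 26.8 — off by 9.00.

F = (0.00, 0.00) ✓; FP at -81.30° ✓; |FP| = 19.30 ✓; ∠FPH = 54.30° ✓; |PH| = 14.40 ✓; ∠(PH, HR) = 90.00° ✓; |HR| = 11.00 ✓; ∠(HR, RG) = 90.00° ✓; |RG| = 26.70 ✓; ∠(RG, GU) = 90.00° ✓; |GU| = 35.80 ✗.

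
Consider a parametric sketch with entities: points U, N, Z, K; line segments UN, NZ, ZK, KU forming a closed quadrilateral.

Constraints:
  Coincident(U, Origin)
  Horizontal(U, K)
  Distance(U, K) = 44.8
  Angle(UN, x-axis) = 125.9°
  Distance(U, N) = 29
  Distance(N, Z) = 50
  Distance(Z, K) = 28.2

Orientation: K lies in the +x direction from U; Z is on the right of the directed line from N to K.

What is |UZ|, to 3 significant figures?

22.0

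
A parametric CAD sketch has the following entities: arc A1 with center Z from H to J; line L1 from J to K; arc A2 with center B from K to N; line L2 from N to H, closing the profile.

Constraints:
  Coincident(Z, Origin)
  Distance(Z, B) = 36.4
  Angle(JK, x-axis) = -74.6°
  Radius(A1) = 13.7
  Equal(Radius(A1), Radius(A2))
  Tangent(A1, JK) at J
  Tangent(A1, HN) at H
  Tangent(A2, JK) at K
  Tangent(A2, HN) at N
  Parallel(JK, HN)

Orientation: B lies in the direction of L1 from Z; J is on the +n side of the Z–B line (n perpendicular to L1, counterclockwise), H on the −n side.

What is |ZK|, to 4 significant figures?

38.89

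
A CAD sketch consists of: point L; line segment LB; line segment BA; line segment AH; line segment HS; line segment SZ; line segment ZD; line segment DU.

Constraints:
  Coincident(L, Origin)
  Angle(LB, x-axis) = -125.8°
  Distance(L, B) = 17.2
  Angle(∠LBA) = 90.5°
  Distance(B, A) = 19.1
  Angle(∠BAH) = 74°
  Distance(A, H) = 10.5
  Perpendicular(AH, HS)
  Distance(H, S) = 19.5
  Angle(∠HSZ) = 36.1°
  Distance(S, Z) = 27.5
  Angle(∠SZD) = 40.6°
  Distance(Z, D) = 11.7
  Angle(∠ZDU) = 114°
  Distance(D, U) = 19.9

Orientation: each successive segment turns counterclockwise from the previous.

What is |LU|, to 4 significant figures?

13.73

∠SZD = 40.6° gives ZD at 83.00° from the x-axis; with |ZD| = 11.7, D = (7.330, -19.94). ∠ZDU = 114.0° gives DU at 149.0° from the x-axis; with |DU| = 19.9, U = (-9.728, -9.688). Then |LU| = |U − L| = 13.73.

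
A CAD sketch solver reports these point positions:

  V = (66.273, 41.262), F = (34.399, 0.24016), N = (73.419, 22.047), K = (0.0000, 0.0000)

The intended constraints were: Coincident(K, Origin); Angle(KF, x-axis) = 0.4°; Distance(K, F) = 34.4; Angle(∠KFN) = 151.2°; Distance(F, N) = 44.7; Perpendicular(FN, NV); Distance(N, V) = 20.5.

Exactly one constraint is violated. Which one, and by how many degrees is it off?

Perpendicular(FN, NV) — off by 8.80°.

K = (0.00, 0.00) ✓; KF at 0.4000° ✓; |KF| = 34.40 ✓; ∠KFN = 151.2° ✓; |FN| = 44.70 ✓; ∠(FN, NV) = 81.20° ✗; |NV| = 20.50 ✓.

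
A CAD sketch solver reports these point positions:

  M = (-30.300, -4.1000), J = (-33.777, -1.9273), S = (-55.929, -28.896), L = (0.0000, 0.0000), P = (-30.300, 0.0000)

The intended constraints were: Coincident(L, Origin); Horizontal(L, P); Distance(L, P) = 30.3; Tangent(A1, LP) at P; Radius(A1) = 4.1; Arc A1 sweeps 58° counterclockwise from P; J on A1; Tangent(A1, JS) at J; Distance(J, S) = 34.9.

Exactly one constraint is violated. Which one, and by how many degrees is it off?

Tangent(A1, JS) at J — off by 7.40°.

L = (0.00, 0.00) ✓; L.y = 0.00, P.y = 0.00 ✓; |LP| = 30.30 ✓; ∠(MP, PL) = 90.00° ✓; |MP| = 4.100 ✓; bearing(M→J) − bearing(M→P) = 58.00° ✓; |MJ| = 4.100 ✓; ∠(MJ, JS) = 97.40° ✗; |JS| = 34.90 ✓.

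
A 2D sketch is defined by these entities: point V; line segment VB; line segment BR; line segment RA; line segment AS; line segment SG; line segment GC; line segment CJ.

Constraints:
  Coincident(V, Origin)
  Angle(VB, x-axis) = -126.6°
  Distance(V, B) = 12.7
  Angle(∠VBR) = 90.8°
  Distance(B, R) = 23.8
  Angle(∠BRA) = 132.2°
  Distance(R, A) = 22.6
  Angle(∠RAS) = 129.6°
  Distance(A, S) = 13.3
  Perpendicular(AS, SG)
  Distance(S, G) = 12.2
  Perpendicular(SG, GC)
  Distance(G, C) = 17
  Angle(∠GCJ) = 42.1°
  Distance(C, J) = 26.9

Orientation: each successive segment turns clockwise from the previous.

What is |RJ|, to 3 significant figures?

38.5

V is at the origin; VB runs at -126.6° with length 12.7, so B = (-7.57, -10.2). ∠VBR = 90.8° gives BR at 144° from the x-axis; with |BR| = 23.8, R = (-26.9, 3.73). ∠BRA = 132.2° gives RA at 96.4° from the x-axis; with |RA| = 22.6, A = (-29.4, 26.2). ∠RAS = 129.6° gives AS at 46.0° from the x-axis; with |AS| = 13.3, S = (-20.2, 35.8). AS ⟂ SG, so SG runs at -44.0°; with |SG| = 12.2, G = (-11.4, 27.3). SG is perpendicular to GC, so GC runs at -134°; with |GC| = 17.0, C = (-23.2, 15.0). ∠GCJ = 42.1° gives CJ at 88.1° from the x-axis; with |CJ| = 26.9, J = (-22.3, 41.9). Then |RJ| = |J − R| = 38.5.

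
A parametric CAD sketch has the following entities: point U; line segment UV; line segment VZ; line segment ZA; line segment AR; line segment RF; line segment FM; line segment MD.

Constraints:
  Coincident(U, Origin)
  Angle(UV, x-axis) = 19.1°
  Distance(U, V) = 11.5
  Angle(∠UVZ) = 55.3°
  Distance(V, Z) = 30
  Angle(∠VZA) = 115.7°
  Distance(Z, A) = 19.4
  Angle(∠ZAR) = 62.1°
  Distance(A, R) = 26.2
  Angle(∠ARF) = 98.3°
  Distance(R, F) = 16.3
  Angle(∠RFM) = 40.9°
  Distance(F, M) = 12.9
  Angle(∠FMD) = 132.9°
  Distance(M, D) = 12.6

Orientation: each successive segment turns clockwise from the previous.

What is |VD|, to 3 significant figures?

29.4

U is at the origin; UV runs at 19.1° with length 11.5, so V = (10.9, 3.76). ∠UVZ = 55.3° gives VZ at -106° from the x-axis; with |VZ| = 30.0, Z = (2.80, -25.1). ∠VZA = 115.7° gives ZA at -170° from the x-axis; with |ZA| = 19.4, A = (-16.3, -28.5). ∠ZAR = 62.1° gives AR at 72.2° from the x-axis; with |AR| = 26.2, R = (-8.29, -3.59). ∠ARF = 98.3° gives RF at -9.50° from the x-axis; with |RF| = 16.3, F = (7.79, -6.28). ∠RFM = 40.9° gives FM at -149° from the x-axis; with |FM| = 12.9, M = (-3.23, -13.0). ∠FMD = 132.9° gives MD at 164° from the x-axis; with |MD| = 12.6, D = (-15.4, -9.59). Then |VD| = |D − V| = 29.4.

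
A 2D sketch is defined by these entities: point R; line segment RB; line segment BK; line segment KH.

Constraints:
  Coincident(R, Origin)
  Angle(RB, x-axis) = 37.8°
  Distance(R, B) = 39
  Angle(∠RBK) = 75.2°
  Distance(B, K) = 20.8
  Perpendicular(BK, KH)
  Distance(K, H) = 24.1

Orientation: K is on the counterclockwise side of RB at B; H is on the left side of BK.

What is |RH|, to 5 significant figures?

17.395

R is at the origin; RB runs at 37.8° with length 39.0, so B = 39.0·(cos 37.8°, sin 37.8°) = (30.816, 23.903). ∠RBK = 75.2°, so BK runs at 37.8° + (180° − 75.2°) = 142.60° from the x-axis; with |BK| = 20.8, K = B + 20.8·(cos 142.60°, sin 142.60°) = (14.292, 36.537). The perpendicularity gives KH at right angles to BK; with |KH| = 24.1 on the left of BK, H = K + 24.1·(-0.60738, -0.79441) = (-0.34554, 17.391). Then |RH| = |H − R| = 17.395.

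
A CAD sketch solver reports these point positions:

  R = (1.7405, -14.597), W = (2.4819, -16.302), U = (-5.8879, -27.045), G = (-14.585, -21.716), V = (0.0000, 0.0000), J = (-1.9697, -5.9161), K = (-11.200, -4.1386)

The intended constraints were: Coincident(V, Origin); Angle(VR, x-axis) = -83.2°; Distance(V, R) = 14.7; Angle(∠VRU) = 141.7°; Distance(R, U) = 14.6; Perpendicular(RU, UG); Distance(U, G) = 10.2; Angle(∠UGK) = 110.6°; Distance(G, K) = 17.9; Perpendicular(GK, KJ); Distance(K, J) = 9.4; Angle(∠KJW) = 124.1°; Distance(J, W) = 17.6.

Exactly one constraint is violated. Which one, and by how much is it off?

Distance(J, W) = 17.6 — off by 6.30.

V = (0.00, 0.00) ✓; VR at -83.20° ✓; |VR| = 14.70 ✓; ∠VRU = 141.7° ✓; |RU| = 14.60 ✓; ∠(RU, UG) = 90.00° ✓; |UG| = 10.20 ✓; ∠UGK = 110.6° ✓; |GK| = 17.90 ✓; ∠(GK, KJ) = 90.00° ✓; |KJ| = 9.400 ✓; ∠KJW = 124.1° ✓; |JW| = 11.30 ✗.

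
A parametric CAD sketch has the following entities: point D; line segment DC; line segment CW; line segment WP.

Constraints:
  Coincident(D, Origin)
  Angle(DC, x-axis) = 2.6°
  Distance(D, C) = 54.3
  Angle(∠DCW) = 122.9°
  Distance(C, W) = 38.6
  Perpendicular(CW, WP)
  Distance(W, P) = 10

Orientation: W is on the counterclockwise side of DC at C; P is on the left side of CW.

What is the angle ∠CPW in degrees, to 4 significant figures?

75.48°

D is at the origin; DC runs at 2.6° with length 54.3, so C = 54.3·(cos 2.6°, sin 2.6°) = (54.24, 2.463). ∠DCW = 122.9°, so CW runs at 2.6° + (180° − 122.9°) = 59.70° from the x-axis; with |CW| = 38.6, W = C + 38.6·(cos 59.70°, sin 59.70°) = (73.72, 35.79). CW ⟂ WP; with |WP| = 10.0 on the left of CW, P = W + 10.0·(-0.8634, 0.5045) = (65.08, 40.84). Then cos ∠CPW = PC·PW / (|PC||PW|), giving 75.48°.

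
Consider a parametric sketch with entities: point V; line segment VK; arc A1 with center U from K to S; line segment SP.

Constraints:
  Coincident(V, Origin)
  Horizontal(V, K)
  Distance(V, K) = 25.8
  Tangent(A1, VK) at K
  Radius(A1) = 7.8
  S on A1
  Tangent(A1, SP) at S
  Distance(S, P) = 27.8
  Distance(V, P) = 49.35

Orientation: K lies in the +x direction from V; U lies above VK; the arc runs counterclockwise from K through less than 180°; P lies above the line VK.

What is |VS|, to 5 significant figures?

34.438

Checks: |US| = 7.800 ✓; ∠(US, SP) = 90.00° ✓; |SP| = 27.80 ✓; |VP| = 49.35 ✓.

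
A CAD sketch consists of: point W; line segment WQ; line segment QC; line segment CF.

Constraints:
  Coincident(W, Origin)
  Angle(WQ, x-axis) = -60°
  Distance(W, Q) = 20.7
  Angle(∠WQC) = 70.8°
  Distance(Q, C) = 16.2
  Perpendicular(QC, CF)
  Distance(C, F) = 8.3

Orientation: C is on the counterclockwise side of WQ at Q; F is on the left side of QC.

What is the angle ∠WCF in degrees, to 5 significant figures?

25.663°

W is at the origin; WQ runs at -60.0° with length 20.7, so Q = 20.7·(cos -60.0°, sin -60.0°) = (10.350, -17.927). ∠WQC = 70.8°, so QC runs at -60.0° + (180° − 70.8°) = 49.200° from the x-axis; with |QC| = 16.2, C = Q + 16.2·(cos 49.200°, sin 49.200°) = (20.935, -5.6634). QC ⟂ CF; with |CF| = 8.3 on the left of QC, F = C + 8.3·(-0.75700, 0.65342) = (14.652, -0.24001). Then cos ∠WCF = CW·CF / (|CW||CF|), giving 25.663°.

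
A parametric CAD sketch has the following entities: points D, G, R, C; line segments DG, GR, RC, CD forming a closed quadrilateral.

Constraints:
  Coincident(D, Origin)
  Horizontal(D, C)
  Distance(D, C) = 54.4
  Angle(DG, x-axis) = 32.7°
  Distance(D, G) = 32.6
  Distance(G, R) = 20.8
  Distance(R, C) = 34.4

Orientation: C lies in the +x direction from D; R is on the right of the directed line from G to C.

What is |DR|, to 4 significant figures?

20.13

Checks: |GR| = 20.80 ✓; |RC| = 34.40 ✓.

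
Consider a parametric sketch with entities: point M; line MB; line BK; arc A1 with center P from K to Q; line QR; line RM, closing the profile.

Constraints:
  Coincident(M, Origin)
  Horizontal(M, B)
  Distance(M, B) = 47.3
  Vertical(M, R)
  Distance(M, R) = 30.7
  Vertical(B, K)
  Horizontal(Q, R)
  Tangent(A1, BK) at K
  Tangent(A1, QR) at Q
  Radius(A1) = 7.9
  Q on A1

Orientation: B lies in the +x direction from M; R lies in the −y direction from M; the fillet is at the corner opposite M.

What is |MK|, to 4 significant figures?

52.51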